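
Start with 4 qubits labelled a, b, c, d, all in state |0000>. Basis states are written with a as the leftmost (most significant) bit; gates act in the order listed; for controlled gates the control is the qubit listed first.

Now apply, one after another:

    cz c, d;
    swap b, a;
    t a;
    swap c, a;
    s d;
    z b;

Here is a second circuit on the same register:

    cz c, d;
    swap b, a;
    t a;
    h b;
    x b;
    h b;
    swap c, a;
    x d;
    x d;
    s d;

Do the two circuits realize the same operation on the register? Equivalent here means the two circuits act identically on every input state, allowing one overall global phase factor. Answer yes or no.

Yes — the two circuits implement the same unitary up to a global phase.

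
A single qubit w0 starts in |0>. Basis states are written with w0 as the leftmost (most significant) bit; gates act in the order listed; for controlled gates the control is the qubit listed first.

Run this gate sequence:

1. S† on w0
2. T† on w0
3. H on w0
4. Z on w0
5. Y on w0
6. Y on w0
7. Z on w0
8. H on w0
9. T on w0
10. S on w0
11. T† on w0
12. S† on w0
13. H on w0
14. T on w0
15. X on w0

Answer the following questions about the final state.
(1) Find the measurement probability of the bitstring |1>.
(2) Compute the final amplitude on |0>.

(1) The probability of measuring |1> is 1/2.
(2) |0> carries amplitude sqrt(2)*exp(I*pi/4)/2 in the final state.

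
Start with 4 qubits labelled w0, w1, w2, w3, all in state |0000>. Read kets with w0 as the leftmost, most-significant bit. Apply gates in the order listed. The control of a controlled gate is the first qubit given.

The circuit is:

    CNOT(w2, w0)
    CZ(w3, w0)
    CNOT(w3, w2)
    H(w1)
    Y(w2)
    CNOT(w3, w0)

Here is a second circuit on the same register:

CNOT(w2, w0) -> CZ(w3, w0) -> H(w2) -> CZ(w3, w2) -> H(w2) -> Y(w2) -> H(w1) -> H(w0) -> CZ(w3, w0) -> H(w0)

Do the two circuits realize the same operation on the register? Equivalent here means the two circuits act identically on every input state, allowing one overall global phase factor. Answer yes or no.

Yes, they are equivalent — the unitaries differ by at most a global phase.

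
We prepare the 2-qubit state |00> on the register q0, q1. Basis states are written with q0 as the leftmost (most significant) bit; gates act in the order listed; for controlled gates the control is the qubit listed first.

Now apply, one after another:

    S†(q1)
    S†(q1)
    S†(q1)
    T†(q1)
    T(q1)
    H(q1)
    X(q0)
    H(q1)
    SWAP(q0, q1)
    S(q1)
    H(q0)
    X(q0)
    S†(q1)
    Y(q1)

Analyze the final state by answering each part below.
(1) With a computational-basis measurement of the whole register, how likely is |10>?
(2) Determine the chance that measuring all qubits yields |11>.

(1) Outcome |10> occurs with probability 1/2.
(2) Outcome |11> occurs with probability 0.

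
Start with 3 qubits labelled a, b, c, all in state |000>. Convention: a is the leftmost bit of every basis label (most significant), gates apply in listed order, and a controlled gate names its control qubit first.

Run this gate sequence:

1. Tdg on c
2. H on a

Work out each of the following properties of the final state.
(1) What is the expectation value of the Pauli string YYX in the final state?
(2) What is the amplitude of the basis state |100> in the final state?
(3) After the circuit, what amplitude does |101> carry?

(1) In the final state, YYX has expectation 0.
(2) The final state's coefficient on |100> equals sqrt(2)/2.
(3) The final state's coefficient on |101> equals 0.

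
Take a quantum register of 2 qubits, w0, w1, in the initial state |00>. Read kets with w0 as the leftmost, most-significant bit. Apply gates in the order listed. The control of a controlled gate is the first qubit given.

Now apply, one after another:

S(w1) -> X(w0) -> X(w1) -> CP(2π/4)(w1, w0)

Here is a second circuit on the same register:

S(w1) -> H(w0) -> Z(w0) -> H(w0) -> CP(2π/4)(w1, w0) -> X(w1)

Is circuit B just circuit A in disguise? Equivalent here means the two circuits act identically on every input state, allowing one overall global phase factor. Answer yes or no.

No — the two circuits implement different unitaries, even allowing a global phase.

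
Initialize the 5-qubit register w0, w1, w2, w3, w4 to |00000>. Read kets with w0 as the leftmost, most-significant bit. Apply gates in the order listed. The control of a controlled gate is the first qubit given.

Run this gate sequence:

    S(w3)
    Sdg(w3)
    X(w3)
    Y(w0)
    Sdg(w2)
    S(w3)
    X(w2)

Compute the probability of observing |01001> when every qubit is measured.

Outcome |01001> occurs with probability 0.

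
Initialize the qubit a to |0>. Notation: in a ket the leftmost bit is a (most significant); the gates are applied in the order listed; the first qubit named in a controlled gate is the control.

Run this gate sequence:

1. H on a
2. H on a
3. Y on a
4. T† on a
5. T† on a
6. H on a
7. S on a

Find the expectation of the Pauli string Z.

In the final state, Z has expectation 0.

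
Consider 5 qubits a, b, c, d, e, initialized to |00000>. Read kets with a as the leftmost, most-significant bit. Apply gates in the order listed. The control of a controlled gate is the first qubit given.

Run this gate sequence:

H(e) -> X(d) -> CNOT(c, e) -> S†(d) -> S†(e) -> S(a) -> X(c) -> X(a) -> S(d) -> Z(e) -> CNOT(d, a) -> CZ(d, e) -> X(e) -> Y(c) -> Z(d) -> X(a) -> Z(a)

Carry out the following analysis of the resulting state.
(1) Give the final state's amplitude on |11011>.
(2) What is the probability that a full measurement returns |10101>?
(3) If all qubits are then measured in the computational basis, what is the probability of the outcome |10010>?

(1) The amplitude on |11011> is 0.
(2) The probability of measuring |10101> is 0.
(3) The probability of measuring |10010> is 1/2.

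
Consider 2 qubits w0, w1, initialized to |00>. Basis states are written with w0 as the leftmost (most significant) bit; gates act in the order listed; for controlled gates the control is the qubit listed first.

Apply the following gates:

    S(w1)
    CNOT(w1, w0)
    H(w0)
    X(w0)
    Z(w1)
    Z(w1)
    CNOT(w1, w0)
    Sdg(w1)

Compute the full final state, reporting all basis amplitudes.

The final amplitudes are sqrt(2)/2 on |00>, 0 on |01>, sqrt(2)/2 on |10>, 0 on |11>.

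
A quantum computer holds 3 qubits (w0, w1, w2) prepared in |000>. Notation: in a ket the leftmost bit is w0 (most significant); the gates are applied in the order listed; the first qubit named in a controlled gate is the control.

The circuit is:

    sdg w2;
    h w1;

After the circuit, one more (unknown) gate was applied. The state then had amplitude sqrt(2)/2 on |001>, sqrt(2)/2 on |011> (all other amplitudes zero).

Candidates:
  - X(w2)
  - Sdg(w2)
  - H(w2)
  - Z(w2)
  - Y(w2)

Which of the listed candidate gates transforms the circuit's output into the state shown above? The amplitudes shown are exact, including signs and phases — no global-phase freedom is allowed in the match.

It was X(w2) that produced the state shown.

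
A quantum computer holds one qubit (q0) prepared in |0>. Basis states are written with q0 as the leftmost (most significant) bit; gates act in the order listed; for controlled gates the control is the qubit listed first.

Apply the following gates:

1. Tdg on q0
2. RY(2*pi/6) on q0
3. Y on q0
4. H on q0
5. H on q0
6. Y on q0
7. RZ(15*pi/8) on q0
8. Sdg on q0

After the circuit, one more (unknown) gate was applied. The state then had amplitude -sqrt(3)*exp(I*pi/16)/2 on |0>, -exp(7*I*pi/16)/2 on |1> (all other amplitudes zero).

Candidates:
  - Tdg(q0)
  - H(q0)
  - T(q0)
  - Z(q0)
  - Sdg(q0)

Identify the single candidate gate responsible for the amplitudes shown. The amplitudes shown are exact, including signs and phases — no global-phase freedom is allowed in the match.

It was Z(q0) that produced the state shown. Key observation: gates 3-6 undo each other exactly, leaving only the rest of the circuit to track.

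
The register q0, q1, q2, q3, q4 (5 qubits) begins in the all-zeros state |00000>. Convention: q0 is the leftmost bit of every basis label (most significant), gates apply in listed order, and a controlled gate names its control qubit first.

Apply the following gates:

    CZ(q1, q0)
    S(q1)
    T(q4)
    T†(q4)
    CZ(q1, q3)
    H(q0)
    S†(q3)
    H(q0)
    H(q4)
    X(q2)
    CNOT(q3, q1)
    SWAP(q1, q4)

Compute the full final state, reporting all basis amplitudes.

The resulting statevector has amplitude sqrt(2)/2 on |00100>, sqrt(2)/2 on |01100>, and 0 on every other basis state.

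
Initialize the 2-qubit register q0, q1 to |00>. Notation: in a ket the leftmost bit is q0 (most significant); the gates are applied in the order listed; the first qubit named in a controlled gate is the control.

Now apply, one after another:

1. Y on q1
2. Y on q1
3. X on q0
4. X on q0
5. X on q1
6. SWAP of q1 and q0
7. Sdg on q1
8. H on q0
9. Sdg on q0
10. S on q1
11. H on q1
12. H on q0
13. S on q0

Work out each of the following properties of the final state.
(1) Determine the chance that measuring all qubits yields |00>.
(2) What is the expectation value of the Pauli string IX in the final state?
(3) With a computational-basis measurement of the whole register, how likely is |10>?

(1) A full measurement returns |00> with probability 1/4.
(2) In the final state, IX has expectation 1.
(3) The probability of measuring |10> is 1/4.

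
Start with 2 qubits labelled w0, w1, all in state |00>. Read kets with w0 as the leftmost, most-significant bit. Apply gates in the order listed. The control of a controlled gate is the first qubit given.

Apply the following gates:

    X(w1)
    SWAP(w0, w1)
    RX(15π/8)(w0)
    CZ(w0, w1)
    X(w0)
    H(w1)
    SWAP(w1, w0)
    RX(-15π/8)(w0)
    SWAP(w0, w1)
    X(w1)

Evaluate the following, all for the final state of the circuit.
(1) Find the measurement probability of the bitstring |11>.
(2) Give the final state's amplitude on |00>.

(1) The probability of measuring |11> is 1/4 - sqrt(sqrt(2) + 2)/8.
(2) |00> carries amplitude sqrt(2)*sqrt(sqrt(2) + 2)/8 + sqrt(2)/4 - sqrt(2)*I*sqrt(2 - sqrt(2))/8 in the final state.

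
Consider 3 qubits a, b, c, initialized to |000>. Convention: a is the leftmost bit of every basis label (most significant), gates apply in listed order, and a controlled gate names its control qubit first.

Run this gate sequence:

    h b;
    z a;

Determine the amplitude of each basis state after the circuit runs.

The final amplitudes are sqrt(2)/2 on |000>, sqrt(2)/2 on |010>, and 0 on every other basis state.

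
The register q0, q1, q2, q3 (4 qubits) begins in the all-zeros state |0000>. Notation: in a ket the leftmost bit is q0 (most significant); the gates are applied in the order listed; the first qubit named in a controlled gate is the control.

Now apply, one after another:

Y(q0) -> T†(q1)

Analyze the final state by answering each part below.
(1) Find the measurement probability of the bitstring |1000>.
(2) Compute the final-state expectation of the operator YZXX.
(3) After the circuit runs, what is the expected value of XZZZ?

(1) Outcome |1000> occurs with probability 1.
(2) In the final state, YZXX has expectation 0.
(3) The expectation value of XZZZ is 0.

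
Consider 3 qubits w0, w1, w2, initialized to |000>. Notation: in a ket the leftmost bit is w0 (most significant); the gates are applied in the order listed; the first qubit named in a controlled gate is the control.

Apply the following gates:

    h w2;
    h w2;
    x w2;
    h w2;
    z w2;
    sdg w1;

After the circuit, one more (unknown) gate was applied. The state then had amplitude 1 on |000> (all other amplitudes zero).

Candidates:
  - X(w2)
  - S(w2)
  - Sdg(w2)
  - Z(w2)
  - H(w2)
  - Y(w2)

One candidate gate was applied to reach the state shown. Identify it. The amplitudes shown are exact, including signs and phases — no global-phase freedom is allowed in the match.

The unique candidate consistent with the amplitudes is H(w2).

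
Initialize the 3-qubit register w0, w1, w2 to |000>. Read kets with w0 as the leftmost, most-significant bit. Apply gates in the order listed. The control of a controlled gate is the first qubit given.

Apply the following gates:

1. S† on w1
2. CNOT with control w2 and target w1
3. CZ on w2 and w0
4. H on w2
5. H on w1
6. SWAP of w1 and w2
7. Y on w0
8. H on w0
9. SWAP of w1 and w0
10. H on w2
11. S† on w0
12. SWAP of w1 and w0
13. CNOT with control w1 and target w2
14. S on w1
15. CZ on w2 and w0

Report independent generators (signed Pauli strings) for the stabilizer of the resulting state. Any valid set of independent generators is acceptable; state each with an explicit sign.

The final state is stabilized by the group generated by -XIZ, +ZXX, +IZZ; other independent generating sets are equally valid.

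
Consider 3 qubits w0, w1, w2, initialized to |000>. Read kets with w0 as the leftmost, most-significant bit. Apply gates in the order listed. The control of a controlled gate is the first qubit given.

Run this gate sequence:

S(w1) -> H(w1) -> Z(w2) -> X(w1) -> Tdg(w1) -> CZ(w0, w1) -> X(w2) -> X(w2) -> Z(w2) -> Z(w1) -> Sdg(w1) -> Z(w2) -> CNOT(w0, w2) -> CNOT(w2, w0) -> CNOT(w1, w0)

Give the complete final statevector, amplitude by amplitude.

The final amplitudes are sqrt(2)/2 on |000>, sqrt(2)*exp(I*pi/4)/2 on |110>, and 0 on every other basis state. Key observation: the block from step 7 through step 8 cancels to the identity and can be dropped.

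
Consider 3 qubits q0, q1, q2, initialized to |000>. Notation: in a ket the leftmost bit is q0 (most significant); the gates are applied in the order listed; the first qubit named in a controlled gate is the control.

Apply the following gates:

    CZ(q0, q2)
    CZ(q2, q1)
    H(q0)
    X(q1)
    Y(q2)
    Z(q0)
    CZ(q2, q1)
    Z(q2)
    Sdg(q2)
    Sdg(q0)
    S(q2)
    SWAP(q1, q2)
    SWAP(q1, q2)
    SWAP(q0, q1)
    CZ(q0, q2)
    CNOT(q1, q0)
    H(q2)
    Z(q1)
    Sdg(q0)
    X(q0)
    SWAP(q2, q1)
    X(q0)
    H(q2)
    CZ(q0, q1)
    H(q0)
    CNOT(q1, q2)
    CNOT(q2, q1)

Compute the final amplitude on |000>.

|000> carries amplitude -1/2 in the final state. Key observation: the block from step 12 through step 13 cancels to the identity and can be dropped.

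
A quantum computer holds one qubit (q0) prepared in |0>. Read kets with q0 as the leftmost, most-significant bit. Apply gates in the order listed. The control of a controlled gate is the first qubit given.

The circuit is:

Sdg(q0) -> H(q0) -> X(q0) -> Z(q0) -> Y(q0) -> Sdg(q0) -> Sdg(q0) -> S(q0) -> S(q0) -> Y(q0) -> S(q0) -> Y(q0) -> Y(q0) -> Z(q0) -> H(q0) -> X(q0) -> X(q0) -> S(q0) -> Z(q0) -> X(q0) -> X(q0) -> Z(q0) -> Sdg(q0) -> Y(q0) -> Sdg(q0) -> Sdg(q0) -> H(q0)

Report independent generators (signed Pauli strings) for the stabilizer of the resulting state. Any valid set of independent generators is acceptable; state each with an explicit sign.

One valid set of independent stabilizer generators is -Y (any independent generating set of the same group is equally correct). Key observation: the block from step 18 through step 23 cancels to the identity and can be dropped.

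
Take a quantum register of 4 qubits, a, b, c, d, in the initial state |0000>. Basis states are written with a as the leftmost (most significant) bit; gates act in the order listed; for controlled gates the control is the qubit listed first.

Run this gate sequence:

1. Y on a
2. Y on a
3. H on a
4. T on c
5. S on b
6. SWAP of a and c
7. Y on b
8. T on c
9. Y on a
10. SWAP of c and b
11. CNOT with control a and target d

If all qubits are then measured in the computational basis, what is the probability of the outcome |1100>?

Outcome |1100> occurs with probability 0.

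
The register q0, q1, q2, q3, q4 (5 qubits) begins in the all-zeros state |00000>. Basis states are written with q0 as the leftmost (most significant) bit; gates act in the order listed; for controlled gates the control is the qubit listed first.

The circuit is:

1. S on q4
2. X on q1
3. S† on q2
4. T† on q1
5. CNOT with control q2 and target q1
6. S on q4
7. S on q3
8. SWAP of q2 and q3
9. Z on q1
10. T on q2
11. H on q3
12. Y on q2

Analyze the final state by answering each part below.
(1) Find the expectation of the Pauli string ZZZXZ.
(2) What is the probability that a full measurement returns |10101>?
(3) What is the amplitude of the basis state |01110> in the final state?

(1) In the final state, ZZZXZ has expectation 1.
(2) Outcome |10101> occurs with probability 0.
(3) The amplitude on |01110> is -sqrt(2)*exp(I*pi/4)/2.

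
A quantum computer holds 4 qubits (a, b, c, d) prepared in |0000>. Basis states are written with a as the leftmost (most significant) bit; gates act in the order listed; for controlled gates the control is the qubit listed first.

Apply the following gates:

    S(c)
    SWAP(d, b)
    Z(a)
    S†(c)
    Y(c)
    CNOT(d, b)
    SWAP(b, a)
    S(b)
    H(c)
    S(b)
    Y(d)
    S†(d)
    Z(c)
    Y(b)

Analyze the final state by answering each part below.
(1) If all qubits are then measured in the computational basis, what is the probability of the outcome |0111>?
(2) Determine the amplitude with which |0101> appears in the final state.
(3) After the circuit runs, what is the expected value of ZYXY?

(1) The probability of measuring |0111> is 1/2.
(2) |0101> carries amplitude -sqrt(2)/2 in the final state.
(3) In the final state, ZYXY has expectation 0.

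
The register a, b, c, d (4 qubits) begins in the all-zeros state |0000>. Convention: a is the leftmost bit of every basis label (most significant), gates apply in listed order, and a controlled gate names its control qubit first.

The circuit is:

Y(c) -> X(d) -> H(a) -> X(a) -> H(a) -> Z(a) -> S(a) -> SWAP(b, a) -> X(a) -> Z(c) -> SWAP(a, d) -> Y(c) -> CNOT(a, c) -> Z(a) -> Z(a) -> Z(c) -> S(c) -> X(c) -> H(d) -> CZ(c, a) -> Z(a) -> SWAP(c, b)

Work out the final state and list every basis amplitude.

The final amplitudes are -sqrt(2)*I/2 on |1000>, sqrt(2)*I/2 on |1001>, and 0 on every other basis state. Key observation: steps 3-6 multiply out to the identity, so the circuit reduces to the remaining gates.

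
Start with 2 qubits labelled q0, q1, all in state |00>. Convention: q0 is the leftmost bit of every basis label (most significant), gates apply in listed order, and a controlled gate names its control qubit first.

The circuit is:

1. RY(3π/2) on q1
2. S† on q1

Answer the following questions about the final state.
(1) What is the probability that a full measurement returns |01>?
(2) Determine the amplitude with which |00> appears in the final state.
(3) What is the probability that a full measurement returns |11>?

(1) A full measurement returns |01> with probability 1/2.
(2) The amplitude on |00> is -sqrt(2)/2.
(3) The probability of measuring |11> is 0.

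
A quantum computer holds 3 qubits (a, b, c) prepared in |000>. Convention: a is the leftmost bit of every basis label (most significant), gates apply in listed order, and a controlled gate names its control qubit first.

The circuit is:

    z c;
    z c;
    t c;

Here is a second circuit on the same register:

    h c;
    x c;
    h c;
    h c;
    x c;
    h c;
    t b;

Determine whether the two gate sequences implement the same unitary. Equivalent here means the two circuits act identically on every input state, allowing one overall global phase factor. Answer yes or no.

No, they are not equivalent — no single phase factor reconciles the two unitaries.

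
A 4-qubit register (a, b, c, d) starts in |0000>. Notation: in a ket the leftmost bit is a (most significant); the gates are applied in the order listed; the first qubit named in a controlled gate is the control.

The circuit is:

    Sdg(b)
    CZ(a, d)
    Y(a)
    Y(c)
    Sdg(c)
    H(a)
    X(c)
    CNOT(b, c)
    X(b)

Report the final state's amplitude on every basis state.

The resulting statevector has amplitude sqrt(2)*I/2 on |0100>, -sqrt(2)*I/2 on |1100>, and 0 on every other basis state.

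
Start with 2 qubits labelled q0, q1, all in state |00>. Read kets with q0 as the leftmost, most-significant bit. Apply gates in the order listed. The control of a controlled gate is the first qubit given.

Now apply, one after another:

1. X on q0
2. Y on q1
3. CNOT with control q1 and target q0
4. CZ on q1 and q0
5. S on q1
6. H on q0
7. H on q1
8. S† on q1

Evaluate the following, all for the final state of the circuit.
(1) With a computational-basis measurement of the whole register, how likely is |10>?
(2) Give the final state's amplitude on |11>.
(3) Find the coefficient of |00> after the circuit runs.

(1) The probability of measuring |10> is 1/4.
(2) The amplitude on |11> is -I/2.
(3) The final state's coefficient on |00> equals -1/2.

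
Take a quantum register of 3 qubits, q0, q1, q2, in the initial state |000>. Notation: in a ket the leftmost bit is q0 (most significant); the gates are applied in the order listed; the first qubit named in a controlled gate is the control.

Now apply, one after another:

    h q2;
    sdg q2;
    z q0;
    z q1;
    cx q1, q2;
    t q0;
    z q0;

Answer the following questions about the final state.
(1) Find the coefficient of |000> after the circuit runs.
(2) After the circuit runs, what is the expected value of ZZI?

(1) The amplitude on |000> is sqrt(2)/2.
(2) In the final state, ZZI has expectation 1.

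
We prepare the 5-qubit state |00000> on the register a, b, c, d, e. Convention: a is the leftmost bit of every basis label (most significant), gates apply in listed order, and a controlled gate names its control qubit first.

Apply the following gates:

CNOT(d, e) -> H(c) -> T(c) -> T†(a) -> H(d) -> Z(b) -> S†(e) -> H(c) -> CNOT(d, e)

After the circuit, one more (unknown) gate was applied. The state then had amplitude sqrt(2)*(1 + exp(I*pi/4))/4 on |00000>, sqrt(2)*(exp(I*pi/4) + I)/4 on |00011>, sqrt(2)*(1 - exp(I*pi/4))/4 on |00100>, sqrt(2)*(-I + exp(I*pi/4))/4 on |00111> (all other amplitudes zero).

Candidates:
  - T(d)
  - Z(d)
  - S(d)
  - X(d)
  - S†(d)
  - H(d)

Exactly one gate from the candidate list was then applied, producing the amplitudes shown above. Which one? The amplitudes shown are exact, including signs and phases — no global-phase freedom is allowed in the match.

It was T(d) that produced the state shown.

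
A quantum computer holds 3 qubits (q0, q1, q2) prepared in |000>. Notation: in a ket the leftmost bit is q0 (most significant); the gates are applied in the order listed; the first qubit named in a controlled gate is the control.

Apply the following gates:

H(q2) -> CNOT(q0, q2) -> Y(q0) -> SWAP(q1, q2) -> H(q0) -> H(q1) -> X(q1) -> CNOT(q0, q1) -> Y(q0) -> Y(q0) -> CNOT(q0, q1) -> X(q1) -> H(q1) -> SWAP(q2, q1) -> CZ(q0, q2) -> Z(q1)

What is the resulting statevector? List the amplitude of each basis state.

After the circuit, the state carries amplitude I/2 on |000>, I/2 on |001>, 0 on |010>, 0 on |011>, -I/2 on |100>, I/2 on |101>, 0 on |110>, 0 on |111>.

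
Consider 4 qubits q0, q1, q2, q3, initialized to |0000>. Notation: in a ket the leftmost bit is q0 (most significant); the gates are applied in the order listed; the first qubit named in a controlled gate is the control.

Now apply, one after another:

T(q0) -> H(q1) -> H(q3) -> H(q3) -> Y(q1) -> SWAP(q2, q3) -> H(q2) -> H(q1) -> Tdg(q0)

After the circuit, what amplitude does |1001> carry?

The amplitude on |1001> is 0.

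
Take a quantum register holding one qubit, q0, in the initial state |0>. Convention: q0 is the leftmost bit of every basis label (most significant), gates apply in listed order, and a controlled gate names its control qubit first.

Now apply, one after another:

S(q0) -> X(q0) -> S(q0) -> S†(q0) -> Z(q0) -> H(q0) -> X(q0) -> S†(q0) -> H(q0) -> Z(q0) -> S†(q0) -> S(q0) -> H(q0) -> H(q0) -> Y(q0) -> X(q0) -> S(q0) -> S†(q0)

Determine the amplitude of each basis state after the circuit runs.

After the circuit, the state carries amplitude -1/2 + I/2 on |0>, 1/2 + I/2 on |1>.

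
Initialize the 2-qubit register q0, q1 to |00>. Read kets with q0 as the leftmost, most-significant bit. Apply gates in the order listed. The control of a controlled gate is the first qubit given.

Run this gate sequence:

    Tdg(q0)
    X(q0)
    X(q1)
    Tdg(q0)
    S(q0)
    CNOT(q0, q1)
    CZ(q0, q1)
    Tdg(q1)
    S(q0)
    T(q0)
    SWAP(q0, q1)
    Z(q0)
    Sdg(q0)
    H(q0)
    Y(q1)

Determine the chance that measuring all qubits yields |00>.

A full measurement returns |00> with probability 1/2.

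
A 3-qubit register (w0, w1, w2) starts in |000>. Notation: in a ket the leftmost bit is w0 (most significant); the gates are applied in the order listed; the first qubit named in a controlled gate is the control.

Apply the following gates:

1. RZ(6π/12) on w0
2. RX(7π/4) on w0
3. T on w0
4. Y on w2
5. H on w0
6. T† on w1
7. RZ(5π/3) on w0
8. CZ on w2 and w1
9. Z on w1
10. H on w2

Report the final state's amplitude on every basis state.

The final amplitudes are (-sqrt(2 - sqrt(2)) + sqrt(sqrt(2) + 2)*exp(I*pi/4))*exp(I*pi/6)/4 on |000>, (sqrt(2 - sqrt(2)) - sqrt(sqrt(2) + 2)*exp(I*pi/4))*exp(I*pi/6)/4 on |001>, 0 on |010>, 0 on |011>, -sqrt(2 - sqrt(2))*exp(5*I*pi/6)/4 + sqrt(sqrt(2) + 2)*exp(I*pi/12)/4 on |100>, -sqrt(sqrt(2) + 2)*exp(I*pi/12)/4 + sqrt(2 - sqrt(2))*exp(5*I*pi/6)/4 on |101>, 0 on |110>, 0 on |111>.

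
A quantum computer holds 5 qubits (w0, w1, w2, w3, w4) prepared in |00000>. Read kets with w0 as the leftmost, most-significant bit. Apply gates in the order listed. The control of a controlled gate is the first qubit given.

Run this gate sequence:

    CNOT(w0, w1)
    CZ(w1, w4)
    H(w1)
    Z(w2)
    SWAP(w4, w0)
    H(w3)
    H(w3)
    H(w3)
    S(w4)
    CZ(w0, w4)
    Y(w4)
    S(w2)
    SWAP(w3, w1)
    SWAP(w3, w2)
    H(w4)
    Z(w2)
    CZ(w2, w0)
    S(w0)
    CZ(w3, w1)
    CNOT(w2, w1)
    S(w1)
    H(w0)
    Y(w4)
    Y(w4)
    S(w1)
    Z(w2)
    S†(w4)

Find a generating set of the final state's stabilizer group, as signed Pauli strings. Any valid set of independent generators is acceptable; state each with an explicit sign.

The stabilizer group can be generated by +XIIII, -IXIII, +IIXII, +IIIIY, +IIIZI, among other valid generating sets. Key observation: gates 7-8 undo each other exactly, leaving only the rest of the circuit to track.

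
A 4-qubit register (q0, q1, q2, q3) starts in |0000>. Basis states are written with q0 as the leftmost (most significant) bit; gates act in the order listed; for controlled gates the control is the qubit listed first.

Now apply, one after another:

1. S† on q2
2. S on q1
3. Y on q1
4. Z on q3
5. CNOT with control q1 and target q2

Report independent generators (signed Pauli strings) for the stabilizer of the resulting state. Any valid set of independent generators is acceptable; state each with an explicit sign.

The stabilizer group can be generated by +ZIII, -IZII, -IIZI, +IIIZ, among other valid generating sets.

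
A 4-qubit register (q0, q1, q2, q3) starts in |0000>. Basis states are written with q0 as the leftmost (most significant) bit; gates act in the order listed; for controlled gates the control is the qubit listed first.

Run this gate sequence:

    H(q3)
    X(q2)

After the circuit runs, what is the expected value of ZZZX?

The observable ZZZX averages to -1.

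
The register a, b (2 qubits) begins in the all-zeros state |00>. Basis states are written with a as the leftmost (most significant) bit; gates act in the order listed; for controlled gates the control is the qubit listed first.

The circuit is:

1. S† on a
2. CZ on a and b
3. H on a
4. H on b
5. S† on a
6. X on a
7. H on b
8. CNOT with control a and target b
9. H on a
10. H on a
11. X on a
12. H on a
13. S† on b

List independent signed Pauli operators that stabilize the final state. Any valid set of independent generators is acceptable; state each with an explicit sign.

The final state is stabilized by the group generated by -XZ, +ZX; other independent generating sets are equally valid. Key observation: gates 9-10 undo each other exactly, leaving only the rest of the circuit to track.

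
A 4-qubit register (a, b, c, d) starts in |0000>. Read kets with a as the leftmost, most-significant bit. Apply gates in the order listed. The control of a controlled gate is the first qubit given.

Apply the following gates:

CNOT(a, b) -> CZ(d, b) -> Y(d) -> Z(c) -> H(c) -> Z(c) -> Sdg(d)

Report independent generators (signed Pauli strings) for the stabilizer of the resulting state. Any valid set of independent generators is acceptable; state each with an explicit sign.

The final state is stabilized by the group generated by -IIXI, +ZIII, +IZII, -IIIZ; other independent generating sets are equally valid.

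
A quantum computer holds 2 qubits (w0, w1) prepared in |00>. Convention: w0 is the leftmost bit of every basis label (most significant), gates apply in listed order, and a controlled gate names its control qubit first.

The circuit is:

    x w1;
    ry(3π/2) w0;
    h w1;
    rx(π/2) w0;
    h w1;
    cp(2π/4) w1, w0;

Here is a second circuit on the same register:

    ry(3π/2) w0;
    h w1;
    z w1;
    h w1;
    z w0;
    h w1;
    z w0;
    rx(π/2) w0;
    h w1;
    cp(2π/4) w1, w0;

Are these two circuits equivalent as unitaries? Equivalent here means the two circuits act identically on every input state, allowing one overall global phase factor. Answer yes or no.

Yes, they are equivalent — the unitaries differ by at most a global phase.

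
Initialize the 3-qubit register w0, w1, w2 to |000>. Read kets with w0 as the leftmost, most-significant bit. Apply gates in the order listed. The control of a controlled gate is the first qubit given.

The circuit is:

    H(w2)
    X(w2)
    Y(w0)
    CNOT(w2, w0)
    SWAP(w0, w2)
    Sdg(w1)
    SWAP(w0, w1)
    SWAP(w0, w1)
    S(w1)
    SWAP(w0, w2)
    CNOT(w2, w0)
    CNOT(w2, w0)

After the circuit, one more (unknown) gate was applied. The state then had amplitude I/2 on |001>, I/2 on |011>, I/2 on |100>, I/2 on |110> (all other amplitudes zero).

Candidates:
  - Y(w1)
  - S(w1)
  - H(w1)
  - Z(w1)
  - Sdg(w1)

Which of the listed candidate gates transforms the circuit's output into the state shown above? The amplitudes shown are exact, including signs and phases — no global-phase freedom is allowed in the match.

The applied gate was H(w1).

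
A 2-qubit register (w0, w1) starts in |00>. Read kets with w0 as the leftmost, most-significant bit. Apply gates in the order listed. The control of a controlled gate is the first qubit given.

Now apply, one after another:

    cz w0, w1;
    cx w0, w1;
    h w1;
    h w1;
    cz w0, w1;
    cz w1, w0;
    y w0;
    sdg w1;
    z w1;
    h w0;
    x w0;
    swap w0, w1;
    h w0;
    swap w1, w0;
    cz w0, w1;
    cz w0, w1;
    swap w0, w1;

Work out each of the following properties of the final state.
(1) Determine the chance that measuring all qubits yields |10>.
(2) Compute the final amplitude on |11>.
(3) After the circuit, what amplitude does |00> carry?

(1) The probability of measuring |10> is 1/4. Key observation: steps 15-16 multiply out to the identity, so the circuit reduces to the remaining gates.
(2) The amplitude on |11> is I/2.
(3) The amplitude on |00> is -I/2.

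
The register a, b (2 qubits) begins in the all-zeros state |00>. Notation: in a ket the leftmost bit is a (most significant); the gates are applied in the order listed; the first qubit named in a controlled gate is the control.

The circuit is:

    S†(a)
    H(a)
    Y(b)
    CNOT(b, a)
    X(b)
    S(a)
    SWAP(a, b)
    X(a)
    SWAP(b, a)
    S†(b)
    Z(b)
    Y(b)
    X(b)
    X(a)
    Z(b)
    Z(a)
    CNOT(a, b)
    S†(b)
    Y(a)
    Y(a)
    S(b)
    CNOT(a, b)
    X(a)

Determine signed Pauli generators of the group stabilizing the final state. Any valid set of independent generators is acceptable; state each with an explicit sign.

One valid set of independent stabilizer generators is -YI, -IZ (any independent generating set of the same group is equally correct). Key observation: steps 17-22 multiply out to the identity, so the circuit reduces to the remaining gates.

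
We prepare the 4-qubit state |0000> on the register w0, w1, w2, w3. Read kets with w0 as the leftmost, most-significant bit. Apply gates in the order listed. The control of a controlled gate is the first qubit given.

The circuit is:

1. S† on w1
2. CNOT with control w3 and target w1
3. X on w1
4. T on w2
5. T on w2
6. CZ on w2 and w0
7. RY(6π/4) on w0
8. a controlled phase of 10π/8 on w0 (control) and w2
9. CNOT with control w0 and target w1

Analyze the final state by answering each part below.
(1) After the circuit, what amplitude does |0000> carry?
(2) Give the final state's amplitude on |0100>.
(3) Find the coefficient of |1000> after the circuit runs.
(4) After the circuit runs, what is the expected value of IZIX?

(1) |0000> carries amplitude 0 in the final state.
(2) The amplitude on |0100> is -sqrt(2)/2.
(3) The amplitude on |1000> is sqrt(2)/2.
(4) The expectation value of IZIX is 0.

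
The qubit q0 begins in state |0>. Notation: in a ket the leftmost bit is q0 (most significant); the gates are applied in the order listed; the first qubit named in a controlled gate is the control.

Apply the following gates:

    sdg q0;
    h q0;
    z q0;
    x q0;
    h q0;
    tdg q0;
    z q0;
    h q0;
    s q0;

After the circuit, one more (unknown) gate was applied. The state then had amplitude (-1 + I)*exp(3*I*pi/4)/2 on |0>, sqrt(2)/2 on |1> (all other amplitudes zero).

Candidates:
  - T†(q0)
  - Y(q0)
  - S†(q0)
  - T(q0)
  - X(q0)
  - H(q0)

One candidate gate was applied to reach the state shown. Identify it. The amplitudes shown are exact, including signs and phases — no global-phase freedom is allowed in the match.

The applied gate was H(q0).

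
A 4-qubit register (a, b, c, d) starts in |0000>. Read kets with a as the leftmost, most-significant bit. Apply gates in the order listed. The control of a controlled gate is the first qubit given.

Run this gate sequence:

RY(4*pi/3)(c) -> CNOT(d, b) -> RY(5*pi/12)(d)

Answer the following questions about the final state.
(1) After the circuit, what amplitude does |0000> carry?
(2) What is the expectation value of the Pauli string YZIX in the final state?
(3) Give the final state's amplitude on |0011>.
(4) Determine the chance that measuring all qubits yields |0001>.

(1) The final state's coefficient on |0000> equals -sqrt(sqrt(2) + 2)/8 - sqrt(6 - 3*sqrt(2))/8.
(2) The observable YZIX averages to 0.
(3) The amplitude on |0011> is -sqrt(6 - 3*sqrt(2))/8 + 3*sqrt(sqrt(2) + 2)/8.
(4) Outcome |0001> occurs with probability -sqrt(6)/32 + sqrt(2)/32 + 1/8.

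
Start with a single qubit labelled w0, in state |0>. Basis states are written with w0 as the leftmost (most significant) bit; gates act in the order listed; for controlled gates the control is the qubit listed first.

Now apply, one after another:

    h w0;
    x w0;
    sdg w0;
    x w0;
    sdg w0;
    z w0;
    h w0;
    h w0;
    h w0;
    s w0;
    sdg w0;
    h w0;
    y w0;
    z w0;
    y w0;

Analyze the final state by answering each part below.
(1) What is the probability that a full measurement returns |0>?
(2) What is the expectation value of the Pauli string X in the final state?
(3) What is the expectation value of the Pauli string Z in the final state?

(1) The probability of measuring |0> is 1/2.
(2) The observable X averages to 1.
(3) The expectation value of Z is 0.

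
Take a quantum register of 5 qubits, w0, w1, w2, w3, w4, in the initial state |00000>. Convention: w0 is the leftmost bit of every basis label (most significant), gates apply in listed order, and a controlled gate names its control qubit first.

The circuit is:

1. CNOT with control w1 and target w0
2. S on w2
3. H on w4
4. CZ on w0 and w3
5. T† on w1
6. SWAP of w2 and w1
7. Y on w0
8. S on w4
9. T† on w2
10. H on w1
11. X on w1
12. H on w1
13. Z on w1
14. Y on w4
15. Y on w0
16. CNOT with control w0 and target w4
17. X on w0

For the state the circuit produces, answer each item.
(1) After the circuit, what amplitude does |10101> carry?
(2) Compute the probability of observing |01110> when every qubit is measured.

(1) |10101> carries amplitude 0 in the final state. Key observation: the block from step 10 through step 13 cancels to the identity and can be dropped.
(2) A full measurement returns |01110> with probability 0.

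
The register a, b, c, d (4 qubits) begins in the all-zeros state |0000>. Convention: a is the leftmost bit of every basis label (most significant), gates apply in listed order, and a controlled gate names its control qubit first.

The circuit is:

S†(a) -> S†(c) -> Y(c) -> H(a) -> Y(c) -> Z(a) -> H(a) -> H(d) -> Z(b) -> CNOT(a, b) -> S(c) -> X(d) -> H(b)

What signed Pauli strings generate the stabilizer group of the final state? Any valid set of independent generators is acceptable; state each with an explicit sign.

The final state is stabilized by the group generated by -IXII, +IIIX, -ZIII, +IIZI; other independent generating sets are equally valid.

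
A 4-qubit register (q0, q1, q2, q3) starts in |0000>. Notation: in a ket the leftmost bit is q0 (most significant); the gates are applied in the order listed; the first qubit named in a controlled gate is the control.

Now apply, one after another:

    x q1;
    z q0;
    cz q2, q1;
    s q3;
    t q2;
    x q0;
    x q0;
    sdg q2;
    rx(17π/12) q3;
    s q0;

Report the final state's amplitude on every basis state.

The resulting statevector has amplitude -sqrt(3*sqrt(2) + 6)/4 + sqrt(2 - sqrt(2))/4 on |0100>, -I*sqrt(sqrt(2) + 2)/4 - I*sqrt(6 - 3*sqrt(2))/4 on |0101>, and 0 on every other basis state. Key observation: the block from step 6 through step 7 cancels to the identity and can be dropped.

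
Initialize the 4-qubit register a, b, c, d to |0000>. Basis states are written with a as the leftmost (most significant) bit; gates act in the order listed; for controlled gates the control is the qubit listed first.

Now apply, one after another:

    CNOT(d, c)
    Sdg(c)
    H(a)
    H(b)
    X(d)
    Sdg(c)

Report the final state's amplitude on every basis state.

After the circuit, the state carries amplitude 1/2 on |0001>, 1/2 on |0101>, 1/2 on |1001>, 1/2 on |1101>, and 0 on every other basis state.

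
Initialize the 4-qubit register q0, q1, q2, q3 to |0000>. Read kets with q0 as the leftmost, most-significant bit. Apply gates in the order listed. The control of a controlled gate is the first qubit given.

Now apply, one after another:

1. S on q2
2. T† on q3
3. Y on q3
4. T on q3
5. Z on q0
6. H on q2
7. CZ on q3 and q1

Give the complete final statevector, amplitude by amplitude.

The resulting statevector has amplitude sqrt(2)*exp(3*I*pi/4)/2 on |0001>, sqrt(2)*exp(3*I*pi/4)/2 on |0011>, and 0 on every other basis state.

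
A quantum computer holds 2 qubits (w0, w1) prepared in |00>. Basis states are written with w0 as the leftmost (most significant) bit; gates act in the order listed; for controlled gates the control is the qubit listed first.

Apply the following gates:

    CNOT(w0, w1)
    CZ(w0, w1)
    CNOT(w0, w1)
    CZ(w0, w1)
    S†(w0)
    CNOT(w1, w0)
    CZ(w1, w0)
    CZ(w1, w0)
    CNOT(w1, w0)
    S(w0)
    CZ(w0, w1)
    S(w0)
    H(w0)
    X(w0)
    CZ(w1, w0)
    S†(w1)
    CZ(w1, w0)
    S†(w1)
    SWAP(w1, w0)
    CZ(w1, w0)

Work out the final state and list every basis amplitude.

The final amplitudes are sqrt(2)/2 on |00>, sqrt(2)/2 on |01>, 0 on |10>, 0 on |11>. Key observation: gates 4-11 undo each other exactly, leaving only the rest of the circuit to track.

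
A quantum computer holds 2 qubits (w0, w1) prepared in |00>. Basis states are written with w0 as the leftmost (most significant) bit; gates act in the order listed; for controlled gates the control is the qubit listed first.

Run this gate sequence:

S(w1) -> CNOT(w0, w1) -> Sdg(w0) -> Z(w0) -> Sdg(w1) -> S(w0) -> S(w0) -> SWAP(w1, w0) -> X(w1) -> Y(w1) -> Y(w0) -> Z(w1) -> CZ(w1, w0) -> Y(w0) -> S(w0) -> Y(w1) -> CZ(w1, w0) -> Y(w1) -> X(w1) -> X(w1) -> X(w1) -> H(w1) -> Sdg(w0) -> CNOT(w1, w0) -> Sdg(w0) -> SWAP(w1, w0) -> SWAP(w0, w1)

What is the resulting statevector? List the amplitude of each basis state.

The resulting statevector has amplitude -sqrt(2)*I/2 on |00>, 0 on |01>, 0 on |10>, sqrt(2)/2 on |11>. Key observation: gates 19-20 undo each other exactly, leaving only the rest of the circuit to track.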